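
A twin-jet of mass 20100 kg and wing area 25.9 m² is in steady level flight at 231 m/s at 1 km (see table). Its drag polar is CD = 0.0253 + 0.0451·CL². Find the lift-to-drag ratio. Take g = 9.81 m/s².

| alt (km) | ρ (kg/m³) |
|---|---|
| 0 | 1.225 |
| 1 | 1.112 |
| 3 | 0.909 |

L/D = 9.08

At 1 km, from the table: ρ = 1.112 kg/m³.
In steady level flight, lift balances weight: W = mg = 20100 × 9.81 = 1.9718×10^5 N.
Dynamic pressure q = 0.5 × 1.112 × 231² = 29670 Pa.
CL = 2W/(ρv²S) = 2×1.9718×10^5/(1.112×231²×25.9) = 0.2566.
CD = 0.0253 + 0.0451 × 0.2566² = 0.02827.
L/D = CL/CD = 0.2566 / 0.02827 = 9.08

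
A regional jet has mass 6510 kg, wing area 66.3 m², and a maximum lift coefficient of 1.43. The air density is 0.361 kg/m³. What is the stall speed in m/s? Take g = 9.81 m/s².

V_stall = 61.1 m/s

Stall occurs when L = W at CL,max. W = mg = 6510 × 9.81 = 63860 N.
V_stall = √(2W/(ρ·S·CL,max)) = √(2 × 63860 / (0.361 × 66.3 × 1.43))
V_stall = √3732 = 61.1 m/s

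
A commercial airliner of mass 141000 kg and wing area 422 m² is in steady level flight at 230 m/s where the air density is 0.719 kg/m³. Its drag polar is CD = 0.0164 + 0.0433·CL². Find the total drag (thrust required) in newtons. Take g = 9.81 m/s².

In steady level flight, lift balances weight: W = mg = 141000 × 9.81 = 1.3832×10^6 N.
q = ½ρv² = ½ × 0.719 × 230² = 19020 Pa.
CL = W/(q·S) = 1.3832×10^6 / (19020 × 422) = 0.1724.
CD = 0.0164 + 0.0433 × 0.1724² = 0.01769.
D = q·S·CD = 19020 × 422 × 0.01769 = 1.419×10^5 N

D = 1.42×10^5 N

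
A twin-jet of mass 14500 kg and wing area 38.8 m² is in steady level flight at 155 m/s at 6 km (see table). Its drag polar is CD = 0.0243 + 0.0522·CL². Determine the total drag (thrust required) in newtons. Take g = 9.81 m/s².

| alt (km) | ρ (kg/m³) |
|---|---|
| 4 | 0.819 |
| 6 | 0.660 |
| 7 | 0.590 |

D = 10900 N

At 6 km, from the table: ρ = 0.660 kg/m³.
Level flight ⇒ L = W = m·g = 14500 × 9.81 = 1.4224×10^5 N.
q = ½ρv² = ½ × 0.66 × 155² = 7928 Pa.
CL = 2W/(ρv²S) = 2×1.4224×10^5/(0.66×155²×38.8) = 0.4624.
CD = 0.0243 + 0.0522 × 0.4624² = 0.03546.
D = q·S·CD = 7928 × 38.8 × 0.03546 = 10910 N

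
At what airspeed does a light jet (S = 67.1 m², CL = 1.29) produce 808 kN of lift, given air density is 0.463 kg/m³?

v = 201 m/s

L = ½ρv²S·CL ⇒ v = √(2L/(ρ·S·CL))
v = √(2 × 8.08×10^5 / (0.463 × 67.1 × 1.29)) = √40320 = 201 m/s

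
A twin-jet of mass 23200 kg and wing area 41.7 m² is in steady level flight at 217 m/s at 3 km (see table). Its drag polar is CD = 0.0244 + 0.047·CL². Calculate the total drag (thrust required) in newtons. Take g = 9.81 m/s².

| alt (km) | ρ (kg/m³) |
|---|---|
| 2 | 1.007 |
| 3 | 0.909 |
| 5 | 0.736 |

D = 24500 N

At 3 km, from the table: ρ = 0.909 kg/m³.
Level flight ⇒ L = W = m·g = 23200 × 9.81 = 2.2759×10^5 N.
Dynamic pressure q = 0.5 × 0.909 × 217² = 21400 Pa.
Required CL = L/(qS) = 2.2759×10^5/(21400·41.7) = 0.255.
CD = 0.0244 + 0.047 × 0.255² = 0.02746.
D = q·S·CD = 21400 × 41.7 × 0.02746 = 24500 N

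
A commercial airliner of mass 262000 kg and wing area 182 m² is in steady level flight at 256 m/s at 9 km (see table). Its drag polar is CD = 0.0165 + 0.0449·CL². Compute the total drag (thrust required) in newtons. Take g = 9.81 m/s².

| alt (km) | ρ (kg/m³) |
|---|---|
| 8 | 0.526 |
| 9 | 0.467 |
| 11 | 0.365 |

At 9 km, from the table: ρ = 0.467 kg/m³.
In steady level flight, lift balances weight: W = mg = 262000 × 9.81 = 2.5702×10^6 N.
q = ½ρv² = ½ × 0.467 × 256² = 15300 Pa.
CL = W/(q·S) = 2.5702×10^6 / (15300 × 182) = 0.9229.
CD = 0.0165 + 0.0449 × 0.9229² = 0.05474.
D = q·S·CD = 15300 × 182 × 0.05474 = 1.525×10^5 N

D = 1.52×10^5 N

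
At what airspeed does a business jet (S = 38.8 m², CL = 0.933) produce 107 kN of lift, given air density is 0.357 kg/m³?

L = ½ρv²S·CL ⇒ v = √(2L/(ρ·S·CL))
v = √(2 × 1.07×10^5 / (0.357 × 38.8 × 0.933)) = √16560 = 129 m/s

v = 129 m/s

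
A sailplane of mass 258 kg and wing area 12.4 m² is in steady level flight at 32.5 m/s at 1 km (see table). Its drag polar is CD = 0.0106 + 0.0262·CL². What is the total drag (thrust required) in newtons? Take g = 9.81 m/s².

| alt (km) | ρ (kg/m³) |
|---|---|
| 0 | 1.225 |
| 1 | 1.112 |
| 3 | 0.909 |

At 1 km, from the table: ρ = 1.112 kg/m³.
Weight W = mg = 258 × 9.81 = 2531 N; in level flight L = W.
Dynamic pressure q = 0.5 × 1.112 × 32.5² = 587.3 Pa.
CL = 2W/(ρv²S) = 2×2531/(1.112×32.5²×12.4) = 0.3476.
CD = 0.0106 + 0.0262 × 0.3476² = 0.01376.
D = q·S·CD = 587.3 × 12.4 × 0.01376 = 100.2 N

D = 100 N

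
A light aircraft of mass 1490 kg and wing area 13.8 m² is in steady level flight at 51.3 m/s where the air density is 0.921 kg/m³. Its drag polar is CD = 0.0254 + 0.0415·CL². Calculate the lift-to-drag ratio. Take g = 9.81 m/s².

Level flight ⇒ L = W = m·g = 1490 × 9.81 = 14617 N.
Dynamic pressure q = 0.5 × 0.921 × 51.3² = 1212 Pa.
CL = 2W/(ρv²S) = 2×14617/(0.921×51.3²×13.8) = 0.874.
CD = 0.0254 + 0.0415 × 0.874² = 0.0571.
L/D = CL/CD = 0.874 / 0.0571 = 15.3

L/D = 15.3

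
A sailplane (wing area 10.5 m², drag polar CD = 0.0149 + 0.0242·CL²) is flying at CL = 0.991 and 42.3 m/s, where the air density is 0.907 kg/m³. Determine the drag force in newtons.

D = 329 N

CD = 0.0149 + 0.0242 × 0.991² = 0.03867
D = ½ρv²S·CD = ½ × 0.907 × 42.3² × 10.5 × 0.03867 = 329 N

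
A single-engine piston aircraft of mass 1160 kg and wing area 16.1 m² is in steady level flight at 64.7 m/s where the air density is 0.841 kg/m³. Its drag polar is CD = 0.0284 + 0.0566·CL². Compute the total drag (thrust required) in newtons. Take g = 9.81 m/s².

D = 1060 N

Weight W = mg = 1160 × 9.81 = 11380 N; in level flight L = W.
Dynamic pressure q = 0.5 × 0.841 × 64.7² = 1760 Pa.
Required CL = L/(qS) = 11380/(1760·16.1) = 0.4015.
CD = 0.0284 + 0.0566 × 0.4015² = 0.03753.
D = q·S·CD = 1760 × 16.1 × 0.03753 = 1063 N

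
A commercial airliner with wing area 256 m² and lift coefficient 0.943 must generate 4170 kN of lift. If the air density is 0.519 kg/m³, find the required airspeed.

v = 258 m/s

L = ½ρv²S·CL ⇒ v = √(2L/(ρ·S·CL))
v = √(2 × 4.17×10^6 / (0.519 × 256 × 0.943)) = √66570 = 258 m/s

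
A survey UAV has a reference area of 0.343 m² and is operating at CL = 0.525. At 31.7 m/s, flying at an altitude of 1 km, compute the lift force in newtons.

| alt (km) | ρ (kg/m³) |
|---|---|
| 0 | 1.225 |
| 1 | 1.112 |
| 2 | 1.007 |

L = 101 N

At 1 km, from the table: ρ = 1.112 kg/m³.
Dynamic pressure q = ½ρv² = ½ × 1.112 × 31.7² = 558.7 Pa.
L = q·S·CL = 558.7 × 0.343 × 0.525 = 101 N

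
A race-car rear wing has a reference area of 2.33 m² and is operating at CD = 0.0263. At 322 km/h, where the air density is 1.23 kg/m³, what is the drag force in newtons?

D = 302 N

Convert speed: v = 322 km/h ÷ 3.6 = 89.44 m/s.
D = ½ρv²S·CD = ½ × 1.23 × 89.44² × 2.33 × 0.0263 = 302 N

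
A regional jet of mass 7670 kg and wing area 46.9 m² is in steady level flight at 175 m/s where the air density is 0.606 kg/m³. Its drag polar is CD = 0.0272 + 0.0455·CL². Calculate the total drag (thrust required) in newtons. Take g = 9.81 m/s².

In steady level flight, lift balances weight: W = mg = 7670 × 9.81 = 75243 N.
Dynamic pressure q = 0.5 × 0.606 × 175² = 9279 Pa.
CL = 2W/(ρv²S) = 2×75243/(0.606×175²×46.9) = 0.1729.
CD = 0.0272 + 0.0455 × 0.1729² = 0.02856.
D = q·S·CD = 9279 × 46.9 × 0.02856 = 12430 N

D = 12400 N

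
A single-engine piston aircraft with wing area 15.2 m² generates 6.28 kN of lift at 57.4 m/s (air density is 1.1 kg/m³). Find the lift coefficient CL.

From L = ½ρv²S·CL, rearranging gives CL = 2L/(ρv²S).
CL = 2 × 6280 / (1.1 × 57.4² × 15.2) = 0.228

CL = 0.228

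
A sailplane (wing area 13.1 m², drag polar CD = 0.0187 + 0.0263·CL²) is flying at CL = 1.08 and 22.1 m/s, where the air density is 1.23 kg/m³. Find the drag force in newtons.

CD = 0.0187 + 0.0263 × 1.08² = 0.04938
D = ½ρv²S·CD = ½ × 1.23 × 22.1² × 13.1 × 0.04938 = 194 N

D = 194 N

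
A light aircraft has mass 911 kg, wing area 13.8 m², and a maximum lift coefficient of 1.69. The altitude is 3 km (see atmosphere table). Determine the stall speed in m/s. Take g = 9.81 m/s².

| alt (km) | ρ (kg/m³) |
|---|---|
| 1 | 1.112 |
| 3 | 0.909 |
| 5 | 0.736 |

At 3 km, from the table: ρ = 0.909 kg/m³.
Stall occurs when L = W at CL,max. W = mg = 911 × 9.81 = 8937 N.
From L = ½ρV²S·CL,max = W: V_stall = √(2W/(ρSCL,max)) = √(2·8937/(0.909·13.8·1.69))
V_stall = √843.1 = 29 m/s

V_stall = 29 m/s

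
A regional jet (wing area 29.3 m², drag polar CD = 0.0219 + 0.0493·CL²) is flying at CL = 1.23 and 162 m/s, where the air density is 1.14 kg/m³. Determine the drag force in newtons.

D = 42300 N

CD = 0.0219 + 0.0493 × 1.23² = 0.09649
D = ½ρv²S·CD = ½ × 1.14 × 162² × 29.3 × 0.09649 = 42300 N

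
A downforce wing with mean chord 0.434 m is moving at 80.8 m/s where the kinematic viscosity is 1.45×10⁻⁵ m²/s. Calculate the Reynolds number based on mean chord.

Re = 2.42×10^6

Re = v·c/ν = 80.8 × 0.434 / (1.45×10⁻⁵) = 2.42×10^6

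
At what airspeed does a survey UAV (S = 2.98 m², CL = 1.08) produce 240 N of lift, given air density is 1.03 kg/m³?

L = ½ρv²S·CL ⇒ v = √(2L/(ρ·S·CL))
v = √(2 × 240 / (1.03 × 2.98 × 1.08)) = √144.8 = 12 m/s

v = 12 m/s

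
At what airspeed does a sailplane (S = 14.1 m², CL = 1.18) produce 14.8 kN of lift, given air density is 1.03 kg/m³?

L = ½ρv²S·CL ⇒ v = √(2L/(ρ·S·CL))
v = √(2 × 14800 / (1.03 × 14.1 × 1.18)) = √1727 = 41.6 m/s

v = 41.6 m/s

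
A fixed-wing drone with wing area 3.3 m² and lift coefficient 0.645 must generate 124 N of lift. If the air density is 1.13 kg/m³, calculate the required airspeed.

L = ½ρv²S·CL ⇒ v = √(2L/(ρ·S·CL))
v = √(2 × 124 / (1.13 × 3.3 × 0.645)) = √103.1 = 10.2 m/s

v = 10.2 m/s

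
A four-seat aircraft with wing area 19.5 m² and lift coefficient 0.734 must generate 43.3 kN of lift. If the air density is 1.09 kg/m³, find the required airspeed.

v = 74.5 m/s

L = ½ρv²S·CL ⇒ v = √(2L/(ρ·S·CL))
v = √(2 × 43300 / (1.09 × 19.5 × 0.734)) = √5551 = 74.5 m/s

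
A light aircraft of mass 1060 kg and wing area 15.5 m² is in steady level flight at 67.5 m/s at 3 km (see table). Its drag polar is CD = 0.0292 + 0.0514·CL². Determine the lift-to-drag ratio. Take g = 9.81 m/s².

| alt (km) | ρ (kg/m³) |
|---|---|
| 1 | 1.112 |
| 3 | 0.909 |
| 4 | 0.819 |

At 3 km, from the table: ρ = 0.909 kg/m³.
Weight W = mg = 1060 × 9.81 = 10399 N; in level flight L = W.
q = ½ρv² = ½ × 0.909 × 67.5² = 2071 Pa.
CL = W/(q·S) = 10399 / (2071 × 15.5) = 0.324.
CD = 0.0292 + 0.0514 × 0.324² = 0.03459.
L/D = CL/CD = 0.324 / 0.03459 = 9.36

L/D = 9.36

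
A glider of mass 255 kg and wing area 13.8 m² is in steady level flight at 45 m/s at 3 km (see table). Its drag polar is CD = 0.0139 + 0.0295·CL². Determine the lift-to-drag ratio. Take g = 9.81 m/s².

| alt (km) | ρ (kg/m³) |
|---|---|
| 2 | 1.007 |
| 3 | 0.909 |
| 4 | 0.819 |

At 3 km, from the table: ρ = 0.909 kg/m³.
In steady level flight, lift balances weight: W = mg = 255 × 9.81 = 2501.6 N.
q = ½ρv² = ½ × 0.909 × 45² = 920.4 Pa.
Required CL = L/(qS) = 2501.6/(920.4·13.8) = 0.197.
CD = 0.0139 + 0.0295 × 0.197² = 0.01504.
L/D = CL/CD = 0.197 / 0.01504 = 13.1

L/D = 13.1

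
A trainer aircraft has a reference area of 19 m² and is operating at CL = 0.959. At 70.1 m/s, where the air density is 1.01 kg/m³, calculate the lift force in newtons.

Dynamic pressure q = ½ρv² = ½ × 1.01 × 70.1² = 2482 Pa.
L = q·S·CL = 2482 × 19 × 0.959 = 45200 N ≈ 45.2 kN

L = 45200 N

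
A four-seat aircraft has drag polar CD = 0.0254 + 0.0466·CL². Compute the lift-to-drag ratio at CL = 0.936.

CD = 0.0254 + 0.0466 × 0.936² = 0.06623
L/D = CL/CD = 0.936 / 0.06623 = 14.1

L/D = 14.1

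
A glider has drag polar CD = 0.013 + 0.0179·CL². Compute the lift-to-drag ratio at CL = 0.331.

L/D = 22.1

CD = 0.013 + 0.0179 × 0.331² = 0.01496
L/D = CL/CD = 0.331 / 0.01496 = 22.1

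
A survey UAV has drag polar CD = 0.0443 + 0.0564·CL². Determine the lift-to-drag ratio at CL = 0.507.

CD = 0.0443 + 0.0564 × 0.507² = 0.0588
L/D = CL/CD = 0.507 / 0.0588 = 8.62

L/D = 8.62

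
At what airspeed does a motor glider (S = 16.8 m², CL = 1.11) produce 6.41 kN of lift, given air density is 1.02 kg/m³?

v = 26 m/s

L = ½ρv²S·CL ⇒ v = √(2L/(ρ·S·CL))
v = √(2 × 6410 / (1.02 × 16.8 × 1.11)) = √674 = 26 m/s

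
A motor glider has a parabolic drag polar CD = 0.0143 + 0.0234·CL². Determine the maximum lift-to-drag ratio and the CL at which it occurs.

(L/D)max = 27.3, at CL = 0.782

For CD = CD0 + K·CL², (L/D)max occurs at CL* = √(CD0/K) and equals 1/(2√(K·CD0)).
(L/D)max = 1/(2√(0.0234 × 0.0143)) = 1/(2 × 0.01829) = 27.3
CL* = √(0.0143/0.0234) = 0.782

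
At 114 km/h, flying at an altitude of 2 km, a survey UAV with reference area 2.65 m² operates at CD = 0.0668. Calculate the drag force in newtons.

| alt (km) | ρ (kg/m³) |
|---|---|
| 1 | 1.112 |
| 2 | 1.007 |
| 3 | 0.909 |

D = 89.4 N

At 2 km, from the table: ρ = 1.007 kg/m³.
Convert speed: v = 114 km/h ÷ 3.6 = 31.67 m/s.
Dynamic pressure q = ½ρv² = ½ × 1.007 × 31.67² = 504.9 Pa.
D = q·S·CD = 504.9 × 2.65 × 0.0668 = 89.4 N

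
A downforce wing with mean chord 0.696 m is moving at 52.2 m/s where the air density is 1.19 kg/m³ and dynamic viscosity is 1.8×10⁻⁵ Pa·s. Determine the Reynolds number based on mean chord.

Re = 2.4×10^6

Re = ρ·v·c/μ = 1.19 × 52.2 × 0.696 / (1.8×10⁻⁵) = 2.4×10^6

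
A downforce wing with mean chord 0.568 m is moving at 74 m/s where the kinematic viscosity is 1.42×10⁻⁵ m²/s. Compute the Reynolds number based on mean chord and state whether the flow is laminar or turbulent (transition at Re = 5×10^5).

Re = v·c/ν = 74 × 0.568 / (1.42×10⁻⁵) = 2.96×10^6
Since 2.96×10^6 > 5×10^5, the flow is turbulent.

Re = 2.96×10^6 (turbulent)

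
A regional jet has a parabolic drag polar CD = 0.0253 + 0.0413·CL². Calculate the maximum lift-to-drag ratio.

For CD = CD0 + K·CL², (L/D)max occurs at CL* = √(CD0/K) and equals 1/(2√(K·CD0)).
(L/D)max = 1/(2√(0.0413 × 0.0253)) = 1/(2 × 0.03232) = 15.5

(L/D)max = 15.5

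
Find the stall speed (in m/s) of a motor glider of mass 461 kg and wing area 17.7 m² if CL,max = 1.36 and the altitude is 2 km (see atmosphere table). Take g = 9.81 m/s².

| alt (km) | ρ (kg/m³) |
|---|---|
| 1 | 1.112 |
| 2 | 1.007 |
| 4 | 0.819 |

At 2 km, from the table: ρ = 1.007 kg/m³.
At stall, lift equals weight: L = W = m·g = 461 × 9.81 = 4522 N.
V_stall = √(2W/(ρ·S·CL,max)) = √(2 × 4522 / (1.007 × 17.7 × 1.36))
V_stall = √373.1 = 19.3 m/s

V_stall = 19.3 m/s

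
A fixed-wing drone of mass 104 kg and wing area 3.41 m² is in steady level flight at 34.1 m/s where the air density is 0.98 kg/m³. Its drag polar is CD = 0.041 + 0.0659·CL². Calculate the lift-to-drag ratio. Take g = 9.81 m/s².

Level flight ⇒ L = W = m·g = 104 × 9.81 = 1020.2 N.
Dynamic pressure q = 0.5 × 0.98 × 34.1² = 569.8 Pa.
CL = W/(q·S) = 1020.2 / (569.8 × 3.41) = 0.5251.
CD = 0.041 + 0.0659 × 0.5251² = 0.05917.
L/D = CL/CD = 0.5251 / 0.05917 = 8.87

L/D = 8.87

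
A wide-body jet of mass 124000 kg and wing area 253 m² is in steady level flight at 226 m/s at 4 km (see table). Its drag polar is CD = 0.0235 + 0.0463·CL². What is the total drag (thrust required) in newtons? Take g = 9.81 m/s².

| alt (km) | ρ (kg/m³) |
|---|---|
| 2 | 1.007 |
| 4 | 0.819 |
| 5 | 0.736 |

D = 1.37×10^5 N

At 4 km, from the table: ρ = 0.819 kg/m³.
Weight W = mg = 124000 × 9.81 = 1.2164×10^6 N; in level flight L = W.
Dynamic pressure q = 0.5 × 0.819 × 226² = 20920 Pa.
Required CL = L/(qS) = 1.2164×10^6/(20920·253) = 0.2299.
CD = 0.0235 + 0.0463 × 0.2299² = 0.02595.
D = q·S·CD = 20920 × 253 × 0.02595 = 1.373×10^5 N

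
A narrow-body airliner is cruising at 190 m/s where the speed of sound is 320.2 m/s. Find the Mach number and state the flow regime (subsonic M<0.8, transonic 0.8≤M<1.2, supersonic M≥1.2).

M = v/a = 190 / 320.2 = 0.593
M = 0.593 → subsonic.

M = 0.593 (subsonic)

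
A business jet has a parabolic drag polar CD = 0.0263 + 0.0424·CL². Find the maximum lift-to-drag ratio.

For CD = CD0 + K·CL², (L/D)max occurs at CL* = √(CD0/K) and equals 1/(2√(K·CD0)).
(L/D)max = 1/(2√(0.0424 × 0.0263)) = 1/(2 × 0.03339) = 15

(L/D)max = 15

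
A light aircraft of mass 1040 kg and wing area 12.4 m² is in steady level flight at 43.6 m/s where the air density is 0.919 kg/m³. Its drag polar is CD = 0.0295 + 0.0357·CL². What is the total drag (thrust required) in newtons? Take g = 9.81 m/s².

D = 663 N

In steady level flight, lift balances weight: W = mg = 1040 × 9.81 = 10202 N.
q = ½ρv² = ½ × 0.919 × 43.6² = 873.5 Pa.
Required CL = L/(qS) = 10202/(873.5·12.4) = 0.9419.
CD = 0.0295 + 0.0357 × 0.9419² = 0.06117.
D = q·S·CD = 873.5 × 12.4 × 0.06117 = 662.6 N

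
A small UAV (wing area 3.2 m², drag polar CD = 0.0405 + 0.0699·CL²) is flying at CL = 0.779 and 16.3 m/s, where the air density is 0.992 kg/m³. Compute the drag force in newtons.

D = 35 N

CD = 0.0405 + 0.0699 × 0.779² = 0.08292
D = ½ρv²S·CD = ½ × 0.992 × 16.3² × 3.2 × 0.08292 = 35 N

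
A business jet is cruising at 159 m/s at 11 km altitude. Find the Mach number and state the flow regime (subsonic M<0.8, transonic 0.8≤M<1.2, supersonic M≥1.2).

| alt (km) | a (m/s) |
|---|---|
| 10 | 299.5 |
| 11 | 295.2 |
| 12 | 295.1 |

At 11 km, from the table: a = 295.2 m/s.
M = v/a = 159 / 295.2 = 0.539
M = 0.539 → subsonic.

M = 0.539 (subsonic)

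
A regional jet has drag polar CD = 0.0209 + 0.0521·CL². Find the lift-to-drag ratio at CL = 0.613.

CD = 0.0209 + 0.0521 × 0.613² = 0.04048
L/D = CL/CD = 0.613 / 0.04048 = 15.1

L/D = 15.1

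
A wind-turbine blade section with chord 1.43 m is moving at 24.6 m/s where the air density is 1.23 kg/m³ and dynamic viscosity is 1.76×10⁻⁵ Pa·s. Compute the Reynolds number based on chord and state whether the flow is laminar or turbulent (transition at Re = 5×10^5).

Re = 2.46×10^6 (turbulent)

Re = ρ·v·c/μ = 1.23 × 24.6 × 1.43 / (1.76×10⁻⁵) = 2.46×10^6
Since 2.46×10^6 > 5×10^5, the flow is turbulent.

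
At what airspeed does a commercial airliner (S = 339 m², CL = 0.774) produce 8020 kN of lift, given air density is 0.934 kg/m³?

L = ½ρv²S·CL ⇒ v = √(2L/(ρ·S·CL))
v = √(2 × 8.02×10^6 / (0.934 × 339 × 0.774)) = √65450 = 256 m/s

v = 256 m/s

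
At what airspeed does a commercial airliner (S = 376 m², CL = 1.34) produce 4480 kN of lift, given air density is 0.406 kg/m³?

L = ½ρv²S·CL ⇒ v = √(2L/(ρ·S·CL))
v = √(2 × 4.48×10^6 / (0.406 × 376 × 1.34)) = √43800 = 209 m/s

v = 209 m/s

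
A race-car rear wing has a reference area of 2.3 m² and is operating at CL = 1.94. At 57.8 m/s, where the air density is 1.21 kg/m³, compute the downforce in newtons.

L = ½ρv²S·CL = ½ × 1.21 × 57.8² × 2.3 × 1.94 = 9020 N ≈ 9.02 kN

L = 9020 N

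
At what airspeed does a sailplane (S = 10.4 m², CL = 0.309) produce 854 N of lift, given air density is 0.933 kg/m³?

L = ½ρv²S·CL ⇒ v = √(2L/(ρ·S·CL))
v = √(2 × 854 / (0.933 × 10.4 × 0.309)) = √569.7 = 23.9 m/s

v = 23.9 m/s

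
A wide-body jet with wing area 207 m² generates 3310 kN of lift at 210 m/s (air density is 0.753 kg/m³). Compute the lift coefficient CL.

CL = 0.963

From L = ½ρv²S·CL, rearranging gives CL = 2L/(ρv²S).
CL = 2 × 3.31×10^6 / (0.753 × 210² × 207) = 0.963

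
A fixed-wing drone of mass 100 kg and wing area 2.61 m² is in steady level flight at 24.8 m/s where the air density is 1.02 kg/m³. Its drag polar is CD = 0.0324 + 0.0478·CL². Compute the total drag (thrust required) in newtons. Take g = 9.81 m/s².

D = 82.7 N

Level flight ⇒ L = W = m·g = 100 × 9.81 = 981 N.
Dynamic pressure q = 0.5 × 1.02 × 24.8² = 313.7 Pa.
CL = W/(q·S) = 981 / (313.7 × 2.61) = 1.198.
CD = 0.0324 + 0.0478 × 1.198² = 0.101.
D = q·S·CD = 313.7 × 2.61 × 0.101 = 82.71 N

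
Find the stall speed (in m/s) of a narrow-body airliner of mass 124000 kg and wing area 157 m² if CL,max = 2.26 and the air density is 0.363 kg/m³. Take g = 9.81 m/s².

V_stall = 137 m/s

Weight W = mg = 124000 × 9.81 = 1.216×10^6 N.
From L = ½ρV²S·CL,max = W: V_stall = √(2W/(ρSCL,max)) = √(2·1.216×10^6/(0.363·157·2.26))
V_stall = √18890 = 137 m/s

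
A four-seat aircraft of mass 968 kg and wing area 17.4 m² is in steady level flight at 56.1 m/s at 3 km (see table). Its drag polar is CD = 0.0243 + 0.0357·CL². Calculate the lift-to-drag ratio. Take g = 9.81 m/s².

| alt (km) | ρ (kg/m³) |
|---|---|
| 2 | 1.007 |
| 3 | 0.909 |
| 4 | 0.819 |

L/D = 12.9

At 3 km, from the table: ρ = 0.909 kg/m³.
Level flight ⇒ L = W = m·g = 968 × 9.81 = 9496.1 N.
Dynamic pressure q = 0.5 × 0.909 × 56.1² = 1430 Pa.
Required CL = L/(qS) = 9496.1/(1430·17.4) = 0.3815.
CD = 0.0243 + 0.0357 × 0.3815² = 0.0295.
L/D = CL/CD = 0.3815 / 0.0295 = 12.9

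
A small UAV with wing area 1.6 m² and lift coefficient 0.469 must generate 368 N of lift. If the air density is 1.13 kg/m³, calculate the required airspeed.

L = ½ρv²S·CL ⇒ v = √(2L/(ρ·S·CL))
v = √(2 × 368 / (1.13 × 1.6 × 0.469)) = √868 = 29.5 m/s

v = 29.5 m/s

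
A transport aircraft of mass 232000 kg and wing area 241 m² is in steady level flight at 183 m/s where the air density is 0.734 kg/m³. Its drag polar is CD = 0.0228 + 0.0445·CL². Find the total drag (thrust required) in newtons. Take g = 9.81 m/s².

D = 1.45×10^5 N

In steady level flight, lift balances weight: W = mg = 232000 × 9.81 = 2.2759×10^6 N.
Dynamic pressure q = 0.5 × 0.734 × 183² = 12290 Pa.
CL = 2W/(ρv²S) = 2×2.2759×10^6/(0.734×183²×241) = 0.7684.
CD = 0.0228 + 0.0445 × 0.7684² = 0.04907.
D = q·S·CD = 12290 × 241 × 0.04907 = 1.454×10^5 N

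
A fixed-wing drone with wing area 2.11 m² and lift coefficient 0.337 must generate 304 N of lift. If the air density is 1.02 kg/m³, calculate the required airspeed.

L = ½ρv²S·CL ⇒ v = √(2L/(ρ·S·CL))
v = √(2 × 304 / (1.02 × 2.11 × 0.337)) = √838.3 = 29 m/s

v = 29 m/s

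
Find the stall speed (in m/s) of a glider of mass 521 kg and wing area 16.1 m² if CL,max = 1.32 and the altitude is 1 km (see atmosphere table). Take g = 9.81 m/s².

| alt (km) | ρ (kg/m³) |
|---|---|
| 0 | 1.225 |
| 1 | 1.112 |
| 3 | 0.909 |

At 1 km, from the table: ρ = 1.112 kg/m³.
Weight W = mg = 521 × 9.81 = 5111 N.
From L = ½ρV²S·CL,max = W: V_stall = √(2W/(ρSCL,max)) = √(2·5111/(1.112·16.1·1.32))
V_stall = √432.5 = 20.8 m/s

V_stall = 20.8 m/s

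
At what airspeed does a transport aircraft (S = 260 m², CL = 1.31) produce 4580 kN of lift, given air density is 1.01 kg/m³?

L = ½ρv²S·CL ⇒ v = √(2L/(ρ·S·CL))
v = √(2 × 4.58×10^6 / (1.01 × 260 × 1.31)) = √26630 = 163 m/s

v = 163 m/s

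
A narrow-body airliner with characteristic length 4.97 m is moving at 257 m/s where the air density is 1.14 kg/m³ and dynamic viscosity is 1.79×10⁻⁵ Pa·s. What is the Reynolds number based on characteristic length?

Re = ρ·v·c/μ = 1.14 × 257 × 4.97 / (1.79×10⁻⁵) = 8.13×10^7

Re = 8.13×10^7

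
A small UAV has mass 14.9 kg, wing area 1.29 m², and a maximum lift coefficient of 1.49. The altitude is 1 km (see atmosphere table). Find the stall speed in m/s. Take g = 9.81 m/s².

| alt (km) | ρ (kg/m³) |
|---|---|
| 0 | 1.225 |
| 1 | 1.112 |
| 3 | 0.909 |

V_stall = 11.7 m/s

At 1 km, from the table: ρ = 1.112 kg/m³.
At stall, lift equals weight: L = W = m·g = 14.9 × 9.81 = 146.2 N.
V_stall = √(2W/(ρ·S·CL,max)) = √(2 × 146.2 / (1.112 × 1.29 × 1.49))
V_stall = √136.8 = 11.7 m/s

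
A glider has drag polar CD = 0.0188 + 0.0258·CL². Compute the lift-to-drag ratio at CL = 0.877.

CD = 0.0188 + 0.0258 × 0.877² = 0.03864
L/D = CL/CD = 0.877 / 0.03864 = 22.7

L/D = 22.7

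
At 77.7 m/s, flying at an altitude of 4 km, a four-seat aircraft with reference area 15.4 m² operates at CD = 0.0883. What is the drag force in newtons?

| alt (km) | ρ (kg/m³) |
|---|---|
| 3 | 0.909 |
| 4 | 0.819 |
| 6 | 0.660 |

D = 3360 N

At 4 km, from the table: ρ = 0.819 kg/m³.
D = ½ρv²S·CD = ½ × 0.819 × 77.7² × 15.4 × 0.0883 = 3360 N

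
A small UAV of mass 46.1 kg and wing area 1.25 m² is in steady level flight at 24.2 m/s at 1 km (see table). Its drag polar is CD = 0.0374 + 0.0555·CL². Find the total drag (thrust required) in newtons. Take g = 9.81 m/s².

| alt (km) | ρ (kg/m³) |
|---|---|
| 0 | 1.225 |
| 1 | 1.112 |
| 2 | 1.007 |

At 1 km, from the table: ρ = 1.112 kg/m³.
In steady level flight, lift balances weight: W = mg = 46.1 × 9.81 = 452.24 N.
q = ½ρv² = ½ × 1.112 × 24.2² = 325.6 Pa.
CL = 2W/(ρv²S) = 2×452.24/(1.112×24.2²×1.25) = 1.111.
CD = 0.0374 + 0.0555 × 1.111² = 0.1059.
D = q·S·CD = 325.6 × 1.25 × 0.1059 = 43.11 N

D = 43.1 N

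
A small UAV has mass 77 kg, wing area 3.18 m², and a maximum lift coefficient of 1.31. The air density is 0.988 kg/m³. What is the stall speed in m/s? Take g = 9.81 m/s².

V_stall = 19.2 m/s

At stall, lift equals weight: L = W = m·g = 77 × 9.81 = 755.4 N.
V_stall = √(2W/(ρ·S·CL,max)) = √(2 × 755.4 / (0.988 × 3.18 × 1.31))
V_stall = √367.1 = 19.2 m/s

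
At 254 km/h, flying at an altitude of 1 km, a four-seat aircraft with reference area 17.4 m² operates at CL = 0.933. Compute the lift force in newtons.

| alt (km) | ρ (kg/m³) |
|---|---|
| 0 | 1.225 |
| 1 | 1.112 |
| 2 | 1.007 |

At 1 km, from the table: ρ = 1.112 kg/m³.
Convert speed: v = 254 km/h ÷ 3.6 = 70.56 m/s.
L = ½ρv²S·CL = ½ × 1.112 × 70.56² × 17.4 × 0.933 = 44900 N ≈ 44.9 kN

L = 44900 N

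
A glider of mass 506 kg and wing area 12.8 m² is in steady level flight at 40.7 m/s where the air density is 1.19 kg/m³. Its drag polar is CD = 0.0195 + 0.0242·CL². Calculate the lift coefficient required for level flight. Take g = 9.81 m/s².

CL = 0.393

Level flight ⇒ L = W = m·g = 506 × 9.81 = 4963.9 N.
q = ½ρv² = ½ × 1.19 × 40.7² = 985.6 Pa.
CL = W/(q·S) = 4963.9 / (985.6 × 12.8) = 0.3935.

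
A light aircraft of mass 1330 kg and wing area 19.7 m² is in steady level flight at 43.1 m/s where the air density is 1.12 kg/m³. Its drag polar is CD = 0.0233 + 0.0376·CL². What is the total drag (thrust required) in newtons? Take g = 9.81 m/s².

D = 790 N

Level flight ⇒ L = W = m·g = 1330 × 9.81 = 13047 N.
Dynamic pressure q = 0.5 × 1.12 × 43.1² = 1040 Pa.
Required CL = L/(qS) = 13047/(1040·19.7) = 0.6367.
CD = 0.0233 + 0.0376 × 0.6367² = 0.03854.
D = q·S·CD = 1040 × 19.7 × 0.03854 = 789.8 N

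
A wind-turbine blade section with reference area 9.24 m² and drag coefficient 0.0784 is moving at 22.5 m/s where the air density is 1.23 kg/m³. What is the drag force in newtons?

Dynamic pressure q = ½ρv² = ½ × 1.23 × 22.5² = 311.3 Pa.
D = q·S·CD = 311.3 × 9.24 × 0.0784 = 226 N

D = 226 N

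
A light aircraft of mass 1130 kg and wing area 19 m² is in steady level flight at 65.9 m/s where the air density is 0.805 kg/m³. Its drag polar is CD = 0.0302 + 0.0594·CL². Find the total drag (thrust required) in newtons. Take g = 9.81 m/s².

D = 1220 N

Level flight ⇒ L = W = m·g = 1130 × 9.81 = 11085 N.
Dynamic pressure q = 0.5 × 0.805 × 65.9² = 1748 Pa.
CL = 2W/(ρv²S) = 2×11085/(0.805×65.9²×19) = 0.3338.
CD = 0.0302 + 0.0594 × 0.3338² = 0.03682.
D = q·S·CD = 1748 × 19 × 0.03682 = 1223 N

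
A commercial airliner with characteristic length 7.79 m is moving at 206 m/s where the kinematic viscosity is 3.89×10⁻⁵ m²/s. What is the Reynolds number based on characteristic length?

Re = v·c/ν = 206 × 7.79 / (3.89×10⁻⁵) = 4.13×10^7

Re = 4.13×10^7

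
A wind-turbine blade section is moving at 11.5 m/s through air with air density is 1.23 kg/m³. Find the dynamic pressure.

q = 81.3 Pa

q = ½ρv² = ½ × 1.23 × 11.5² = 81.3 Pa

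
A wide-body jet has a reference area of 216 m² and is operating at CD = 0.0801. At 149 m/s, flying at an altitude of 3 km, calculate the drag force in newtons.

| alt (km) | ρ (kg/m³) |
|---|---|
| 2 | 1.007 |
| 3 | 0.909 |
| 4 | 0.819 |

D = 1.75×10^5 N

At 3 km, from the table: ρ = 0.909 kg/m³.
Dynamic pressure q = ½ρv² = ½ × 0.909 × 149² = 10090 Pa.
D = q·S·CD = 10090 × 216 × 0.0801 = 1.75×10^5 N ≈ 175 kN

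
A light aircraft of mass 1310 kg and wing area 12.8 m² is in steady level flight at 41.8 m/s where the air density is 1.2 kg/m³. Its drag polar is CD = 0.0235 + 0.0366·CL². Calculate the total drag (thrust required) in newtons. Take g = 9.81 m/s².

Weight W = mg = 1310 × 9.81 = 12851 N; in level flight L = W.
q = ½ρv² = ½ × 1.2 × 41.8² = 1048 Pa.
CL = 2W/(ρv²S) = 2×12851/(1.2×41.8²×12.8) = 0.9577.
CD = 0.0235 + 0.0366 × 0.9577² = 0.05707.
D = q·S·CD = 1048 × 12.8 × 0.05707 = 765.8 N

D = 766 N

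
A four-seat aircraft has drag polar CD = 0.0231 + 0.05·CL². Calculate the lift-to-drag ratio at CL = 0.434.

CD = 0.0231 + 0.05 × 0.434² = 0.03252
L/D = CL/CD = 0.434 / 0.03252 = 13.3

L/D = 13.3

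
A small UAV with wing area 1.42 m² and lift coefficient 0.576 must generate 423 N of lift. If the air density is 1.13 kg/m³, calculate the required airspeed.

v = 30.3 m/s

L = ½ρv²S·CL ⇒ v = √(2L/(ρ·S·CL))
v = √(2 × 423 / (1.13 × 1.42 × 0.576)) = √915.3 = 30.3 m/s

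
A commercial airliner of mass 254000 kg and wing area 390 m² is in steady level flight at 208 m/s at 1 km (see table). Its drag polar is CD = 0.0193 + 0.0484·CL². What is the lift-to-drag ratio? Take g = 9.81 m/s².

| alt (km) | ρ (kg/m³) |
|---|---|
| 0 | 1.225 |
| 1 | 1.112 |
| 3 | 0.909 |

L/D = 11.7

At 1 km, from the table: ρ = 1.112 kg/m³.
Weight W = mg = 254000 × 9.81 = 2.4917×10^6 N; in level flight L = W.
q = ½ρv² = ½ × 1.112 × 208² = 24050 Pa.
CL = 2W/(ρv²S) = 2×2.4917×10^6/(1.112×208²×390) = 0.2656.
CD = 0.0193 + 0.0484 × 0.2656² = 0.02271.
L/D = CL/CD = 0.2656 / 0.02271 = 11.7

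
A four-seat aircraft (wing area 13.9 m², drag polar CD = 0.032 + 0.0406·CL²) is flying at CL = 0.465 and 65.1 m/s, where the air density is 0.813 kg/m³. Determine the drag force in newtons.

D = 976 N

CD = 0.032 + 0.0406 × 0.465² = 0.04078
D = ½ρv²S·CD = ½ × 0.813 × 65.1² × 13.9 × 0.04078 = 976 N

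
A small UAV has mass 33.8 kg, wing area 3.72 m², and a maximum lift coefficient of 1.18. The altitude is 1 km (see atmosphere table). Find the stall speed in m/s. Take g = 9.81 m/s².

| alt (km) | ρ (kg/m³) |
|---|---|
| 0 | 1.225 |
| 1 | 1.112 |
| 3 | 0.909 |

V_stall = 11.7 m/s

At 1 km, from the table: ρ = 1.112 kg/m³.
Weight W = mg = 33.8 × 9.81 = 331.6 N.
From L = ½ρV²S·CL,max = W: V_stall = √(2W/(ρSCL,max)) = √(2·331.6/(1.112·3.72·1.18))
V_stall = √135.9 = 11.7 m/s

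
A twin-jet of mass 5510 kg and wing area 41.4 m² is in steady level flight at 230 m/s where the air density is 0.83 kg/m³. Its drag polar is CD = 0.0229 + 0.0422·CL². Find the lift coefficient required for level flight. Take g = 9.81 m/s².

CL = 0.0595

Level flight ⇒ L = W = m·g = 5510 × 9.81 = 54053 N.
Dynamic pressure q = 0.5 × 0.83 × 230² = 21950 Pa.
CL = 2W/(ρv²S) = 2×54053/(0.83×230²×41.4) = 0.05947.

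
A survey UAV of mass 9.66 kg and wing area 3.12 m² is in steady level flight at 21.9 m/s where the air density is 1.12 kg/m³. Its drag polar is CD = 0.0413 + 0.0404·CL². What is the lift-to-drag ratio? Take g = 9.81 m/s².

Level flight ⇒ L = W = m·g = 9.66 × 9.81 = 94.765 N.
Dynamic pressure q = 0.5 × 1.12 × 21.9² = 268.6 Pa.
Required CL = L/(qS) = 94.765/(268.6·3.12) = 0.1131.
CD = 0.0413 + 0.0404 × 0.1131² = 0.04182.
L/D = CL/CD = 0.1131 / 0.04182 = 2.7

L/D = 2.7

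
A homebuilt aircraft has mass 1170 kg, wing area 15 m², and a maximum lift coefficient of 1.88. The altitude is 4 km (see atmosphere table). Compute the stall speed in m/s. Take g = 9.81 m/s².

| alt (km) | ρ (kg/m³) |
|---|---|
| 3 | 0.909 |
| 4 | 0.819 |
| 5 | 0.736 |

At 4 km, from the table: ρ = 0.819 kg/m³.
At stall, lift equals weight: L = W = m·g = 1170 × 9.81 = 11480 N.
From L = ½ρV²S·CL,max = W: V_stall = √(2W/(ρSCL,max)) = √(2·11480/(0.819·15·1.88))
V_stall = √993.9 = 31.5 m/s

V_stall = 31.5 m/s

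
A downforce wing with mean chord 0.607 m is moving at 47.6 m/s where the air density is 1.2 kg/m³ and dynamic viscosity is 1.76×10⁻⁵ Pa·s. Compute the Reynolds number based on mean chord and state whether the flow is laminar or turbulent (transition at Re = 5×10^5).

Re = ρ·v·c/μ = 1.2 × 47.6 × 0.607 / (1.76×10⁻⁵) = 1.97×10^6
Since 1.97×10^6 > 5×10^5, the flow is turbulent.

Re = 1.97×10^6 (turbulent)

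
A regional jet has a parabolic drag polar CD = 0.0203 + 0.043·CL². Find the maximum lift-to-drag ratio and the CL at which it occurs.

(L/D)max = 16.9, at CL = 0.687

For CD = CD0 + K·CL², (L/D)max occurs at CL* = √(CD0/K) and equals 1/(2√(K·CD0)).
(L/D)max = 1/(2√(0.043 × 0.0203)) = 1/(2 × 0.02954) = 16.9
CL* = √(0.0203/0.043) = 0.687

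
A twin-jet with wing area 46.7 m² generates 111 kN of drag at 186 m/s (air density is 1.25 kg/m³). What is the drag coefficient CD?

From D = ½ρv²S·CD, rearranging gives CD = 2D/(ρv²S).
CD = 2 × 1.11×10^5 / (1.25 × 186² × 46.7) = 0.11

CD = 0.11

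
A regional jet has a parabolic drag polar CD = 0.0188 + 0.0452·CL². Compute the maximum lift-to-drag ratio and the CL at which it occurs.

For CD = CD0 + K·CL², (L/D)max occurs at CL* = √(CD0/K) and equals 1/(2√(K·CD0)).
(L/D)max = 1/(2√(0.0452 × 0.0188)) = 1/(2 × 0.02915) = 17.2
CL* = √(0.0188/0.0452) = 0.645

(L/D)max = 17.2, at CL = 0.645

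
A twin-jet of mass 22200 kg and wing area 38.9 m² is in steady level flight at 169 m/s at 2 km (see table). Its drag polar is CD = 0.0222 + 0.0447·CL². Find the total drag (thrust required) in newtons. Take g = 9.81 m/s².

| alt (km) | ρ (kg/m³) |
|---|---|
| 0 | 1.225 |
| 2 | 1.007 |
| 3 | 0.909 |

D = 16200 N

At 2 km, from the table: ρ = 1.007 kg/m³.
Level flight ⇒ L = W = m·g = 22200 × 9.81 = 2.1778×10^5 N.
Dynamic pressure q = 0.5 × 1.007 × 169² = 14380 Pa.
CL = W/(q·S) = 2.1778×10^5 / (14380 × 38.9) = 0.3893.
CD = 0.0222 + 0.0447 × 0.3893² = 0.02897.
D = q·S·CD = 14380 × 38.9 × 0.02897 = 16210 N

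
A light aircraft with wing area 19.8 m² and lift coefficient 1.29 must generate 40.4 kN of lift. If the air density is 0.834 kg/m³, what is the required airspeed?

v = 61.6 m/s

L = ½ρv²S·CL ⇒ v = √(2L/(ρ·S·CL))
v = √(2 × 40400 / (0.834 × 19.8 × 1.29)) = √3793 = 61.6 m/s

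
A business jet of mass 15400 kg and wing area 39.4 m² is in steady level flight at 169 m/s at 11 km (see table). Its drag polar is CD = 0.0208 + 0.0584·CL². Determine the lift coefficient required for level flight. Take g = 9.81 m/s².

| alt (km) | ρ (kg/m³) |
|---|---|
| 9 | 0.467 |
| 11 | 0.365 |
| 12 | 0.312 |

CL = 0.736

At 11 km, from the table: ρ = 0.365 kg/m³.
Level flight ⇒ L = W = m·g = 15400 × 9.81 = 1.5107×10^5 N.
Dynamic pressure q = 0.5 × 0.365 × 169² = 5212 Pa.
CL = W/(q·S) = 1.5107×10^5 / (5212 × 39.4) = 0.7356.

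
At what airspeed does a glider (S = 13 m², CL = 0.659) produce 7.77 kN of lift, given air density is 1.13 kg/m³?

v = 40.1 m/s

L = ½ρv²S·CL ⇒ v = √(2L/(ρ·S·CL))
v = √(2 × 7770 / (1.13 × 13 × 0.659)) = √1605 = 40.1 m/s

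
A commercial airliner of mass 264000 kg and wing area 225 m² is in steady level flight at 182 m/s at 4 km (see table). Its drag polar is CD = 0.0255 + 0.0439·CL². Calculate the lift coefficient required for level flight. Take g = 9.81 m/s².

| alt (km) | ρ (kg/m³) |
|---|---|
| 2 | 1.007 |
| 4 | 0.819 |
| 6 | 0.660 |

CL = 0.849

At 4 km, from the table: ρ = 0.819 kg/m³.
In steady level flight, lift balances weight: W = mg = 264000 × 9.81 = 2.5898×10^6 N.
q = ½ρv² = ½ × 0.819 × 182² = 13560 Pa.
Required CL = L/(qS) = 2.5898×10^6/(13560·225) = 0.8486.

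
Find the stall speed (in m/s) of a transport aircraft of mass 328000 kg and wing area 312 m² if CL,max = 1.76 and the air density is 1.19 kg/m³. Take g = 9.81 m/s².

V_stall = 99.2 m/s

Weight W = mg = 328000 × 9.81 = 3.218×10^6 N.
From L = ½ρV²S·CL,max = W: V_stall = √(2W/(ρSCL,max)) = √(2·3.218×10^6/(1.19·312·1.76))
V_stall = √9848 = 99.2 m/s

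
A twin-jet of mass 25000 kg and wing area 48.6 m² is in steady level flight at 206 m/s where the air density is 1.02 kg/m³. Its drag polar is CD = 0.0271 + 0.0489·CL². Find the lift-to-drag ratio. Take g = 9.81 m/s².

Level flight ⇒ L = W = m·g = 25000 × 9.81 = 2.4525×10^5 N.
q = ½ρv² = ½ × 1.02 × 206² = 21640 Pa.
CL = 2W/(ρv²S) = 2×2.4525×10^5/(1.02×206²×48.6) = 0.2332.
CD = 0.0271 + 0.0489 × 0.2332² = 0.02976.
L/D = CL/CD = 0.2332 / 0.02976 = 7.84

L/D = 7.84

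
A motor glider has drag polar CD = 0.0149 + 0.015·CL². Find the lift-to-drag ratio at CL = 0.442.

L/D = 24.8

CD = 0.0149 + 0.015 × 0.442² = 0.01783
L/D = CL/CD = 0.442 / 0.01783 = 24.8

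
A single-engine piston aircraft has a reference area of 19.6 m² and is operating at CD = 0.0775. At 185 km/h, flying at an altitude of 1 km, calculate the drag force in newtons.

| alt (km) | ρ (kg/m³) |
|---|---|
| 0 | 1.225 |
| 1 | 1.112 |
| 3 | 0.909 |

At 1 km, from the table: ρ = 1.112 kg/m³.
Convert speed: v = 185 km/h ÷ 3.6 = 51.39 m/s.
Dynamic pressure q = ½ρv² = ½ × 1.112 × 51.39² = 1468 Pa.
D = q·S·CD = 1468 × 19.6 × 0.0775 = 2230 N

D = 2230 N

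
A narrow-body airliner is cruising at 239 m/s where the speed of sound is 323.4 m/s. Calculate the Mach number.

M = v/a = 239 / 323.4 = 0.739

M = 0.739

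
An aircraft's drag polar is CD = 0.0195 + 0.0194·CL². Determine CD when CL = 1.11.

CD = 0.0434

CD = 0.0195 + 0.0194 × 1.11² = 0.0195 + 0.0239 = 0.0434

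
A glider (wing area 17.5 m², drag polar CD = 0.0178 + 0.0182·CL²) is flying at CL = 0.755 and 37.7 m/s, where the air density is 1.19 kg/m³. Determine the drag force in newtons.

D = 417 N

CD = 0.0178 + 0.0182 × 0.755² = 0.02817
D = ½ρv²S·CD = ½ × 1.19 × 37.7² × 17.5 × 0.02817 = 417 N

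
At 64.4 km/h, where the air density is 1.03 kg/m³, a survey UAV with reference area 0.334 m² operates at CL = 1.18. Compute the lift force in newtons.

L = 65 N

Convert speed: v = 64.4 km/h ÷ 3.6 = 17.89 m/s.
L = ½ρv²S·CL = ½ × 1.03 × 17.89² × 0.334 × 1.18 = 65 N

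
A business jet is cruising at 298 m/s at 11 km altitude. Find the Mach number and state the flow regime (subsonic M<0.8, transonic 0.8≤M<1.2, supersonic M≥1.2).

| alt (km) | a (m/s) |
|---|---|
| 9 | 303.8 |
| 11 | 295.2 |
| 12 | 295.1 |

At 11 km, from the table: a = 295.2 m/s.
M = v/a = 298 / 295.2 = 1.01
M = 1.01 → transonic.

M = 1.01 (transonic)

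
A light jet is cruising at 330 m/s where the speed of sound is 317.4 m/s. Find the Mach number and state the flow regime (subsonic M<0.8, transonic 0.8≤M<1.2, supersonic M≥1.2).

M = v/a = 330 / 317.4 = 1.04
M = 1.04 → transonic.

M = 1.04 (transonic)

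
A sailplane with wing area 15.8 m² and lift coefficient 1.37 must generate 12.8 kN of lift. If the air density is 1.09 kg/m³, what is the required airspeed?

v = 32.9 m/s

L = ½ρv²S·CL ⇒ v = √(2L/(ρ·S·CL))
v = √(2 × 12800 / (1.09 × 15.8 × 1.37)) = √1085 = 32.9 m/s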